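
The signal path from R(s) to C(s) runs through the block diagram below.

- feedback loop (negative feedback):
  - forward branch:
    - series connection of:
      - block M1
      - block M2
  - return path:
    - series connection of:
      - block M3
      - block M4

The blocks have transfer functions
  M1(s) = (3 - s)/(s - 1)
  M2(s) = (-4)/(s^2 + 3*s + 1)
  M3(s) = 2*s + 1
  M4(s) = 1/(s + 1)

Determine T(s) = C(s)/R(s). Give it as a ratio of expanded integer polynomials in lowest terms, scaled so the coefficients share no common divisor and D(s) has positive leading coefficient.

First reduce the diagram to T(s).

1. cascade M1, M2: (4*s - 12)/(s^3 + 2*s^2 - 2*s - 1)
2. series reduction of M3, M4: (2*s + 1)/(s + 1)
3. feedback reduction of (M1*M2), (M3*M4): this yields T(s), and no further normalization is needed

Answer: (4*s^2 - 8*s - 12)/(s^4 + 3*s^3 + 8*s^2 - 23*s - 13)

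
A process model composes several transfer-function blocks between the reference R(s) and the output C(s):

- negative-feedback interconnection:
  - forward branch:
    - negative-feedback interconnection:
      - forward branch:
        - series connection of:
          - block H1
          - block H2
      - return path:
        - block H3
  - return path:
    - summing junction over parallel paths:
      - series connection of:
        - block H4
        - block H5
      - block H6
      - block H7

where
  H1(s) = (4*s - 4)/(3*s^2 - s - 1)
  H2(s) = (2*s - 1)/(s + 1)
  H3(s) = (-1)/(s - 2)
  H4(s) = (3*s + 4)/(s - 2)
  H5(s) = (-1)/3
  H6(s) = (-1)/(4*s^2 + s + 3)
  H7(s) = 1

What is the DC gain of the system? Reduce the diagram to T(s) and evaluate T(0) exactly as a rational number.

Answer: 12/19

Working:
Step 1: multiply H1, H2 (series) -> (8*s^2 - 12*s + 4)/(3*s^3 + 2*s^2 - 2*s - 1)
Step 2: feedback reduction of (H1*H2), H3 -> (8*s^3 - 28*s^2 + 28*s - 8)/(3*s^4 - 4*s^3 - 14*s^2 + 15*s - 2)
Step 3: series reduction of H4, H5 -> (-3*s - 4)/(3*s - 6)
Step 4: add (H4*H5), H6, H7 (parallel) -> (-40*s^2 - 13*s - 24)/(12*s^3 - 21*s^2 + 3*s - 18)
Step 5: collapse the loop ([(H1*H2)/(1+(H1*H2)*H3)] forward, ((H4*H5)+H6+H7) return) -> (96*s^5 - 312*s^4 + 324*s^3 - 264*s^2 + 228*s - 72)/(36*s^6 - 39*s^5 - 473*s^4 + 478*s^3 - 301*s^2 + 365*s - 114)
The step-5 result is T(s). Setting s = 0: T(0) = -72/(-114) = 12/19.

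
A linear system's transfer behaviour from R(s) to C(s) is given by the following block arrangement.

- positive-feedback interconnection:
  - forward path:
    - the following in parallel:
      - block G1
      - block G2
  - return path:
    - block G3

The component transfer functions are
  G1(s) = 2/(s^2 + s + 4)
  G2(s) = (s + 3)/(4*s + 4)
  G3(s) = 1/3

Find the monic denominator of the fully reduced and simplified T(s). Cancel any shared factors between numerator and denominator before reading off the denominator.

The answer is s^3 + 20*s^2/11 + 45*s/11 + 28/11.

Reasoning:
1. add G1, G2 (parallel) = (s^3 + 4*s^2 + 15*s + 20)/(4*s^3 + 8*s^2 + 20*s + 16)
2. collapse the loop ((G1+G2) forward, G3 return) = (3*s^3 + 12*s^2 + 45*s + 60)/(11*s^3 + 20*s^2 + 45*s + 28)
The result of step 2 is T(s) in lowest terms. Its denominator has leading coefficient 11; dividing the denominator through by 11 makes it monic.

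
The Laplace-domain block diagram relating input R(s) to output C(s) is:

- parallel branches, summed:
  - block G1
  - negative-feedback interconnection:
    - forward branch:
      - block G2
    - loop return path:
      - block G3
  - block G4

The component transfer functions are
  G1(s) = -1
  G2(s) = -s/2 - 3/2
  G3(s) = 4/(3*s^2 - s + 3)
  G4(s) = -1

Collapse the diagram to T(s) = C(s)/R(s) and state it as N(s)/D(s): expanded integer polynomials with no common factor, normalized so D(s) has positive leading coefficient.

First reduce the diagram to T(s).

[1] reduce the feedback loop with forward G2 and return G3: (-3*s^3 - 8*s^2 - 9)/(6*s^2 - 6*s - 6)
[2] parallel reduction of G1, [G2/(1+G2*G3)], G4; the result is T(s) itself (integer coefficients, no common factor, positive leading denominator coefficient)

Answer: (-3*s^3 - 20*s^2 + 12*s + 3)/(6*s^2 - 6*s - 6)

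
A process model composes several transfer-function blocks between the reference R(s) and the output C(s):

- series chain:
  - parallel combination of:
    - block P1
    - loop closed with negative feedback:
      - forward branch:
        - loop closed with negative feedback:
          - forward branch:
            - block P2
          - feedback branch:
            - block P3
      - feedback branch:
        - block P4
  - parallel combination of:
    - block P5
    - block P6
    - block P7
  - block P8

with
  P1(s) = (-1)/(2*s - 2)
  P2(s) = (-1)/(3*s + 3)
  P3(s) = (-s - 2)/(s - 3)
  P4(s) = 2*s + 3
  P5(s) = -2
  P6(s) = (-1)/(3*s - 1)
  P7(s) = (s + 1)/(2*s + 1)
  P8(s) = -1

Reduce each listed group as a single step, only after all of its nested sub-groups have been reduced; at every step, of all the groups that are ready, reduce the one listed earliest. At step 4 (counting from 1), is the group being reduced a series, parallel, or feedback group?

Step 1. feedback reduction of P2, P3
Step 2. feedback reduction of [P2/(1+P2*P3)], P4
Step 3. add P1, [[P2/(1+P2*P3)]/(1+[P2/(1+P2*P3)]*P4)] (parallel)
Step 4. parallel reduction of P5, P6, P7
Step 5. multiply (P1+[[P2/(1+P2*P3)]/(1+[P2/(1+P2*P3)]*P4)]), (P5+P6+P7), P8 (series)
Step 4: parallel.

Therefore the answer is parallel.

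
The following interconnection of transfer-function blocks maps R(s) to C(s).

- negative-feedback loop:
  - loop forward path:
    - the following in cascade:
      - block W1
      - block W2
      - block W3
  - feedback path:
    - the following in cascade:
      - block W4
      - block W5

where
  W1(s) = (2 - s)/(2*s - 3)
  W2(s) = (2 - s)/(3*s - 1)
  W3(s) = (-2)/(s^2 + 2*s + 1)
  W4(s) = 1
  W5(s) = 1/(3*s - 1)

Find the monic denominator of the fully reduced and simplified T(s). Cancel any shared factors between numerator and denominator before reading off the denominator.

First reduce the diagram to T(s).

Step 1 - combine W1, W2, W3 in series -> (-2*s^2 + 8*s - 8)/(6*s^4 + s^3 - 13*s^2 - 5*s + 3)
Step 2 - multiply W4, W5 (series) -> 1/(3*s - 1)
Step 3 - feedback reduction of (W1*W2*W3), (W4*W5) -> (-6*s^3 + 26*s^2 - 32*s + 8)/(18*s^5 - 3*s^4 - 40*s^3 - 4*s^2 + 22*s - 11)
That last expression is T(s), already simplified. Scaling its denominator by 1/18 (the reciprocal of the leading coefficient) yields the monic denominator.

Answer: s^5 - s^4/6 - 20*s^3/9 - 2*s^2/9 + 11*s/9 - 11/18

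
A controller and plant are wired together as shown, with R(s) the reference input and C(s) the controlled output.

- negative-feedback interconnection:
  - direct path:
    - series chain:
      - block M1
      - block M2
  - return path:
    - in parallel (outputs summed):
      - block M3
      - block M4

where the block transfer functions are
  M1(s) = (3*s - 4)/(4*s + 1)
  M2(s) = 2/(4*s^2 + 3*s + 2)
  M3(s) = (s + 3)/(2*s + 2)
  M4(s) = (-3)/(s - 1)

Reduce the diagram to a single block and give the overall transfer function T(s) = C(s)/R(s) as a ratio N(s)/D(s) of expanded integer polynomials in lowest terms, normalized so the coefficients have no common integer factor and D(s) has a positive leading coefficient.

Step 1. series reduction of M1, M2 = (6*s - 8)/(16*s^3 + 16*s^2 + 11*s + 2)
Step 2. combine M3, M4 in parallel = (s^2 - 4*s - 9)/(2*s^2 - 2)
Step 3. feedback reduction of (M1*M2), (M3+M4) - this is the overall T(s), already in the required normalized form

Final answer: (3*s^3 - 4*s^2 - 3*s + 4)/(8*s^5 + 8*s^4 - s^3 - 15*s^2 - 11*s + 17)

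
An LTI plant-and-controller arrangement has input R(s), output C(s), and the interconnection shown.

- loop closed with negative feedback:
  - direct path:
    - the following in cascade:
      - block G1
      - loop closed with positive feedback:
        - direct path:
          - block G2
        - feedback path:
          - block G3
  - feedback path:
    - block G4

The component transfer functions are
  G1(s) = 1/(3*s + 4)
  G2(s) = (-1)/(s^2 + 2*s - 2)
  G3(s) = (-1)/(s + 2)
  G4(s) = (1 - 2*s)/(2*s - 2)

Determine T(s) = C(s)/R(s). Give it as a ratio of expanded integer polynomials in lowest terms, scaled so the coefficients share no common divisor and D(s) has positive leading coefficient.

The answer is (-2*s^2 - 2*s + 4)/(6*s^5 + 26*s^4 + 12*s^3 - 56*s^2 - 23*s + 38).

Reasoning:
Step 1 - collapse the loop (G2 forward, G3 return), giving (-s - 2)/(s^3 + 4*s^2 + 2*s - 5)
Step 2 - combine G1, [G2/(1-G2*G3)] in series, giving (-s - 2)/(3*s^4 + 16*s^3 + 22*s^2 - 7*s - 20)
Step 3 - close the feedback loop around (G1*[G2/(1-G2*G3)]), G4 - this is the overall T(s), already in the required normalized form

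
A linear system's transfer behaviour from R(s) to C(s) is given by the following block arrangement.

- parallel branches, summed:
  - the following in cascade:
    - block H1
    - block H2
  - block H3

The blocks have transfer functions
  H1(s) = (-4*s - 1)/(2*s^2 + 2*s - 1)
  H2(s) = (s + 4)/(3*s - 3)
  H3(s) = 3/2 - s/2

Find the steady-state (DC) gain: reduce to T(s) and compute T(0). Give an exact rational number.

1. series reduction of H1, H2; result (-4*s^2 - 17*s - 4)/(6*s^3 - 9*s + 3)
2. parallel reduction of (H1*H2), H3; result (-6*s^4 + 18*s^3 + s^2 - 64*s + 1)/(12*s^3 - 18*s + 6)
That last expression is T(s); at s = 0 only the constant terms survive, so T(0) = 1/6.

Hence the answer: 1/6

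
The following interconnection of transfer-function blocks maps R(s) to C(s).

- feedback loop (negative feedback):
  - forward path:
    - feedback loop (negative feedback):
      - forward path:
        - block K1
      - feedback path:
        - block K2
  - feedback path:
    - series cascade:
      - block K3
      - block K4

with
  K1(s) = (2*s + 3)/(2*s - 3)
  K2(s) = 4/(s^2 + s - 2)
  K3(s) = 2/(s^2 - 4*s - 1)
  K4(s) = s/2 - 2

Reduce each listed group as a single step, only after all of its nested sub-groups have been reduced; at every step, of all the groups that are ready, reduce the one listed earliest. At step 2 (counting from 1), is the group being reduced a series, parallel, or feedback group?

1. close the feedback loop around K1, K2
2. cascade K3, K4
3. close the feedback loop around [K1/(1+K1*K2)], (K3*K4)
At step 2 the group reduced is series.

Hence the answer: series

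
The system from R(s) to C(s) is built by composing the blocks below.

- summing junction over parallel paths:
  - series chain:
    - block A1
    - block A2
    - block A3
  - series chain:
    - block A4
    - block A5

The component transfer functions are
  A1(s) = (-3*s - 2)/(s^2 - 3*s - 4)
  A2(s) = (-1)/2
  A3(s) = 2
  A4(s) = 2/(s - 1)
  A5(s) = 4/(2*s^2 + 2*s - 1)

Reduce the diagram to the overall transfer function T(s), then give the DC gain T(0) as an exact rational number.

Reducing step by step:

Step 1: series reduction of A1, A2, A3: (3*s + 2)/(s^2 - 3*s - 4)
Step 2: combine A4, A5 in series: 8/(2*s^3 - 3*s + 1)
Step 3: reduce the parallel group (A1*A2*A3), (A4*A5): (6*s^4 + 4*s^3 - s^2 - 27*s - 30)/(2*s^5 - 6*s^4 - 11*s^3 + 10*s^2 + 9*s - 4)
Evaluating the step-3 result (the overall T(s)) at s = 0 gives T(0) = -30/(-4) = 15/2.

Answer: 15/2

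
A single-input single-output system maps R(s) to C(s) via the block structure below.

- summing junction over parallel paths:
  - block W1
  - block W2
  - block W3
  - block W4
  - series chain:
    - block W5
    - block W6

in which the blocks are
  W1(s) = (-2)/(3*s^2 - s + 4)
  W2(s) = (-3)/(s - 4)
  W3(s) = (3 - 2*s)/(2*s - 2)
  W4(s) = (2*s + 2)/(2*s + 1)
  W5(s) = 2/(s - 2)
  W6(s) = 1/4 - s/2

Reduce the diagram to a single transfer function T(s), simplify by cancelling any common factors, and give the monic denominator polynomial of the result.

Answer: s^6 - 41*s^5/6 + 14*s^4 - 79*s^3/6 + 31*s^2/3 - 16/3

Working:
[1] series reduction of W5, W6 -> (1 - 2*s)/(2*s - 4)
[2] add W1, W2, W3, W4, (W5*W6) (parallel) -> (-12*s^6 + 40*s^5 - 66*s^4 + 191*s^3 - 199*s^2 + 132*s - 32)/(12*s^6 - 82*s^5 + 168*s^4 - 158*s^3 + 124*s^2 - 64)
Step 2 gives the fully reduced T(s), with no common factor left to cancel. The denominator's leading coefficient is 12, so divide each of its coefficients by 12 to get the monic form.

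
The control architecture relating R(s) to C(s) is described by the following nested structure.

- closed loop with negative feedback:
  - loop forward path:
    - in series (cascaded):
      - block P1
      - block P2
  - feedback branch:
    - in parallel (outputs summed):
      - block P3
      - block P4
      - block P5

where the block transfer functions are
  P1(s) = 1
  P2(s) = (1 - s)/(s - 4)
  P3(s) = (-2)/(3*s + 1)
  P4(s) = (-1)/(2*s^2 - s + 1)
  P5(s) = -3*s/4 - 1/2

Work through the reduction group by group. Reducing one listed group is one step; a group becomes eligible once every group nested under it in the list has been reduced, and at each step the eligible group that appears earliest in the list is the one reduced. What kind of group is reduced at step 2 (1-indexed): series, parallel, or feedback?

Step 1. combine P1, P2 in series
Step 2. add P3, P4, P5 (parallel)
Step 3. feedback reduction of (P1*P2), (P3+P4+P5)
The group at step 2 is a parallel group.

Therefore the answer is parallel.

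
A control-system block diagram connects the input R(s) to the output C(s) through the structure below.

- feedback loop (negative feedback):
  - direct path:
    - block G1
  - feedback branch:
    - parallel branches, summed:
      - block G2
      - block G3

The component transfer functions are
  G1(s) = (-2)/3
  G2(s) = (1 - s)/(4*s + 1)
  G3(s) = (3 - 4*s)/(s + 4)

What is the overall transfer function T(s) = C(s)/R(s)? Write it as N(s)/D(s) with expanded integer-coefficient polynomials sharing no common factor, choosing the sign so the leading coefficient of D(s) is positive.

(1) reduce the parallel group G2, G3 -> (-17*s^2 + 5*s + 7)/(4*s^2 + 17*s + 4)
(2) feedback reduction of G1, (G2+G3); the result is T(s) itself (integer coefficients, no common factor, positive leading denominator coefficient)

Hence the answer: (-8*s^2 - 34*s - 8)/(46*s^2 + 41*s - 2)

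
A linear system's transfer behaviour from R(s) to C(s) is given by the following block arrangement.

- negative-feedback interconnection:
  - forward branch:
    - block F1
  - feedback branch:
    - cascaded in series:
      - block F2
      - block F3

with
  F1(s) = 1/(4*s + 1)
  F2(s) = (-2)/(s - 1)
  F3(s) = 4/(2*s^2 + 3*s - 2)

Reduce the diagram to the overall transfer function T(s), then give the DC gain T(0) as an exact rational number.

Reducing step by step:

Step 1: combine F2, F3 in series; result (-8)/(2*s^3 + s^2 - 5*s + 2)
Step 2: reduce the feedback loop with forward F1 and return (F2*F3); result (2*s^3 + s^2 - 5*s + 2)/(8*s^4 + 6*s^3 - 19*s^2 + 3*s - 6)
DC gain: substitute s = 0 into T(s) from step 2: T(0) = 2/(-6) = -1/3.

Answer: -1/3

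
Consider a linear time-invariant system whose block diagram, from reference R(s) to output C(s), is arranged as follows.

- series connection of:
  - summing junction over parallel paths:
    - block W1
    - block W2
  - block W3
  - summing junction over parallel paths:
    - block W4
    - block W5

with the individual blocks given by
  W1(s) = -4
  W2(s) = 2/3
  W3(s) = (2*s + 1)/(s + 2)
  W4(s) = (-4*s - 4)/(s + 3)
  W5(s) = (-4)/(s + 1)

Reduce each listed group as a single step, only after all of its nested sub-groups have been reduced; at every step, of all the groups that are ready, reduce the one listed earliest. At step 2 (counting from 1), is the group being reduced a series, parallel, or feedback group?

[1] sum the parallel branches W1, W2
[2] sum the parallel branches W4, W5
[3] multiply (W1+W2), W3, (W4+W5) (series)
The group at step 2 is a parallel group.

Final answer: parallel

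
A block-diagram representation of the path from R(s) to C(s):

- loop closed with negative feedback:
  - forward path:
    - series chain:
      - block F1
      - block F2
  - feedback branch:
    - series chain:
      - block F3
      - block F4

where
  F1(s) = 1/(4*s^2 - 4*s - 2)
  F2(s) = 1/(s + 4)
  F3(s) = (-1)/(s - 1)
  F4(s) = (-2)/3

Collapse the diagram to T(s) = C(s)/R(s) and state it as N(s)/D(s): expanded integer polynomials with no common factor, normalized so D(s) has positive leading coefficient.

[1] series reduction of F1, F2 = 1/(4*s^3 + 12*s^2 - 18*s - 8)
[2] series reduction of F3, F4 = 2/(3*s - 3)
[3] collapse the loop ((F1*F2) forward, (F3*F4) return) - this is the overall T(s), already in the required normalized form

Final answer: (3*s - 3)/(12*s^4 + 24*s^3 - 90*s^2 + 30*s + 26)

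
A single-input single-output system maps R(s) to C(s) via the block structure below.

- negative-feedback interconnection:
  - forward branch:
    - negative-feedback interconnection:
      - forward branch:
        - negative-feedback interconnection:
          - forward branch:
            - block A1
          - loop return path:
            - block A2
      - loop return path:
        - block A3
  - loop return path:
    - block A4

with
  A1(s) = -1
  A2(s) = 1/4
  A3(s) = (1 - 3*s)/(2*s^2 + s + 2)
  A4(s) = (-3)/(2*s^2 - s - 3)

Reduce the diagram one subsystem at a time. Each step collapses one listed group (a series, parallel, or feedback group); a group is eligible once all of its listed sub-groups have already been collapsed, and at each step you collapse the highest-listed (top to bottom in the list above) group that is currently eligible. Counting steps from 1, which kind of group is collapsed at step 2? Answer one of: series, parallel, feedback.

(1) collapse the loop (A1 forward, A2 return)
(2) collapse the loop ([A1/(1+A1*A2)] forward, A3 return)
(3) feedback reduction of [[A1/(1+A1*A2)]/(1+[A1/(1+A1*A2)]*A3)], A4
At step 2 the group reduced is feedback.

Hence the answer: feedback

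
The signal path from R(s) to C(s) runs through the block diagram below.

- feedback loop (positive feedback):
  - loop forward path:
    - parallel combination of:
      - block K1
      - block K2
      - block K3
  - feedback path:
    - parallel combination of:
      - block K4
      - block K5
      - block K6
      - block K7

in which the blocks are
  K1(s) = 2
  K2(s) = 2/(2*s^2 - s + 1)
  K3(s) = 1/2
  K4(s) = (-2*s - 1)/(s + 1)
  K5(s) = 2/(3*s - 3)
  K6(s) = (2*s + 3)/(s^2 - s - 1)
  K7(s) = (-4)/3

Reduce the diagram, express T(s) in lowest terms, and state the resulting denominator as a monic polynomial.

Step 1 - sum the parallel branches K1, K2, K3; result (10*s^2 - 5*s + 9)/(4*s^2 - 2*s + 2)
Step 2 - add K4, K5, K6, K7 (parallel); result (-10*s^4 + 21*s^3 + 23*s^2 - 20*s - 18)/(3*s^4 - 3*s^3 - 6*s^2 + 3*s + 3)
Step 3 - collapse the loop ((K1+K2+K3) forward, (K4+K5+K6+K7) return); result (30*s^6 - 45*s^5 - 18*s^4 + 33*s^3 - 39*s^2 + 12*s + 27)/(112*s^6 - 278*s^5 - 47*s^4 + 144*s^3 - 133*s^2 + 90*s + 168)
T(s) is the step-3 result (common factors already cancelled). Leading coefficient of the denominator: 112. Divide through by 112 for the monic polynomial.

Final answer: s^6 - 139*s^5/56 - 47*s^4/112 + 9*s^3/7 - 19*s^2/16 + 45*s/56 + 3/2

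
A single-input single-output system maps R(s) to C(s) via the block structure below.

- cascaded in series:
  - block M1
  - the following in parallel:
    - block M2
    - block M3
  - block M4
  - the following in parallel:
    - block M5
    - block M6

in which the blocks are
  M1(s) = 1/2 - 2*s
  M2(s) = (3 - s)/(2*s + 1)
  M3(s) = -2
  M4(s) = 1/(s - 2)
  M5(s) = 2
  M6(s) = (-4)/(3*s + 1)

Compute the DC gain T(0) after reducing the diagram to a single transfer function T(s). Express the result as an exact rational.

First reduce the diagram to T(s).

Step 1: parallel reduction of M2, M3; result (1 - 5*s)/(2*s + 1)
Step 2: add M5, M6 (parallel); result (6*s - 2)/(3*s + 1)
Step 3: reduce the series chain M1, (M2+M3), M4, (M5+M6); result (60*s^3 - 47*s^2 + 12*s - 1)/(6*s^3 - 7*s^2 - 9*s - 2)
DC gain: substitute s = 0 into T(s) from step 3: T(0) = -1/(-2) = 1/2.

Answer: 1/2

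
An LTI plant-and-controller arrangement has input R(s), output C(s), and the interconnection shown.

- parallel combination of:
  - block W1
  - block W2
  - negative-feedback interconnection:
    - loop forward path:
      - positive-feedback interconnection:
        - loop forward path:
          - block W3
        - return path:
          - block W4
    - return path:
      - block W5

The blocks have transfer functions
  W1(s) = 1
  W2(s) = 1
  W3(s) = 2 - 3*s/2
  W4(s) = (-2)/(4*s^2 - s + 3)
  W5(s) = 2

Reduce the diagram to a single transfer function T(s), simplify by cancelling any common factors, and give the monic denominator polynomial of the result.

Reducing step by step:

1. apply the feedback formula to W3, W4 gives (-12*s^3 + 19*s^2 - 13*s + 12)/(8*s^2 - 8*s + 14)
2. feedback reduction of [W3/(1-W3*W4)], W5 gives (12*s^3 - 19*s^2 + 13*s - 12)/(24*s^3 - 46*s^2 + 34*s - 38)
3. add W1, W2, [[W3/(1-W3*W4)]/(1+[W3/(1-W3*W4)]*W5)] (parallel) gives (60*s^3 - 111*s^2 + 81*s - 88)/(24*s^3 - 46*s^2 + 34*s - 38)
That last expression is T(s), already simplified. Scaling its denominator by 1/24 (the reciprocal of the leading coefficient) yields the monic denominator.

Answer: s^3 - 23*s^2/12 + 17*s/12 - 19/12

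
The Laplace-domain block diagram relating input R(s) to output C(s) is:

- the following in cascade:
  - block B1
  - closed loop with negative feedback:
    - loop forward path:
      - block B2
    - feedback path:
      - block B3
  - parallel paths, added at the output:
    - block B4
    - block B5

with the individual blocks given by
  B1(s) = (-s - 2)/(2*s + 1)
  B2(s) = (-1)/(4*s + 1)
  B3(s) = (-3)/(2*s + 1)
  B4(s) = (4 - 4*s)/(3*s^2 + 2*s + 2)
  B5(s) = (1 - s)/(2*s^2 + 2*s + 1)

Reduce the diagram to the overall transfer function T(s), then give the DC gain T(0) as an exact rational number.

Step 1: feedback reduction of B2, B3 = (-2*s - 1)/(8*s^2 + 6*s + 4)
Step 2: add B4, B5 (parallel) = (-11*s^3 + s^2 + 4*s + 6)/(6*s^4 + 10*s^3 + 11*s^2 + 6*s + 2)
Step 3: reduce the series chain B1, [B2/(1+B2*B3)], (B4+B5) = (-11*s^4 - 21*s^3 + 6*s^2 + 14*s + 12)/(48*s^6 + 116*s^5 + 172*s^4 + 154*s^3 + 96*s^2 + 36*s + 8)
The step-3 result is T(s). Setting s = 0: T(0) = 12/8 = 3/2.

Therefore the answer is 3/2.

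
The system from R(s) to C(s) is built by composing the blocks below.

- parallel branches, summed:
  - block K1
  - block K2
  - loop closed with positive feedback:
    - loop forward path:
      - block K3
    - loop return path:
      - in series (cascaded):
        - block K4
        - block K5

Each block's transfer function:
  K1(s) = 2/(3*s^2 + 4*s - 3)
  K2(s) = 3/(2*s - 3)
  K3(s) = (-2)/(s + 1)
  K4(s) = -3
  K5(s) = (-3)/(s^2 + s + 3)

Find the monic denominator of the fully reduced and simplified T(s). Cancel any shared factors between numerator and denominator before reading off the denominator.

Reducing step by step:

[1] cascade K4, K5 = 9/(s^2 + s + 3)
[2] apply the feedback formula to K3, (K4*K5) = (-2*s^2 - 2*s - 6)/(s^3 + 2*s^2 + 4*s + 21)
[3] reduce the parallel group K1, K2, [K3/(1-K3*(K4*K5))] = (-3*s^5 + 24*s^4 + 55*s^3 + 247*s^2 + 366*s - 369)/(6*s^6 + 11*s^5 + 4*s^4 + 95*s^3 - 75*s^2 - 342*s + 189)
Step 3 gives the fully reduced T(s), with no common factor left to cancel. The denominator's leading coefficient is 6, so divide each of its coefficients by 6 to get the monic form.

Answer: s^6 + 11*s^5/6 + 2*s^4/3 + 95*s^3/6 - 25*s^2/2 - 57*s + 63/2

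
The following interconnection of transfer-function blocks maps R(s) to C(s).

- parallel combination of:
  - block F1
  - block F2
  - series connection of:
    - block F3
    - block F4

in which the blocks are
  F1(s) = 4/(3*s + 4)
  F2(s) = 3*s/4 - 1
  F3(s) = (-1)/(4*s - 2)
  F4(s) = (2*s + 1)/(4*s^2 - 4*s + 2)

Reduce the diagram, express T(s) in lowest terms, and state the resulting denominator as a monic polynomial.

Answer: s^4 - s^3/6 - s^2 + 13*s/12 - 1/3

Working:
[1] multiply F3, F4 (series) gives (-2*s - 1)/(16*s^3 - 24*s^2 + 16*s - 4)
[2] combine F1, F2, (F3*F4) in parallel gives (36*s^5 - 54*s^4 + 36*s^3 - 15*s^2 - 11*s - 4)/(48*s^4 - 8*s^3 - 48*s^2 + 52*s - 16)
T(s) is the step-2 result (common factors already cancelled). Leading coefficient of the denominator: 48. Divide through by 48 for the monic polynomial.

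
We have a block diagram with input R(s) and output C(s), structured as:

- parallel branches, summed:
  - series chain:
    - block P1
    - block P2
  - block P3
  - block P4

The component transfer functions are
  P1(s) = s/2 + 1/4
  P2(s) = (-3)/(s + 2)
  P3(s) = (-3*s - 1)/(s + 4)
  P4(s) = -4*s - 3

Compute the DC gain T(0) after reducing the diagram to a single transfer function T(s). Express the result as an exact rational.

Step 1: combine P1, P2 in series, giving (-6*s - 3)/(4*s + 8)
Step 2: parallel reduction of (P1*P2), P3, P4, giving (-16*s^3 - 126*s^2 - 255*s - 116)/(4*s^2 + 24*s + 32)
That last expression is T(s); at s = 0 only the constant terms survive, so T(0) = -116/32 = -29/8.

Final answer: -29/8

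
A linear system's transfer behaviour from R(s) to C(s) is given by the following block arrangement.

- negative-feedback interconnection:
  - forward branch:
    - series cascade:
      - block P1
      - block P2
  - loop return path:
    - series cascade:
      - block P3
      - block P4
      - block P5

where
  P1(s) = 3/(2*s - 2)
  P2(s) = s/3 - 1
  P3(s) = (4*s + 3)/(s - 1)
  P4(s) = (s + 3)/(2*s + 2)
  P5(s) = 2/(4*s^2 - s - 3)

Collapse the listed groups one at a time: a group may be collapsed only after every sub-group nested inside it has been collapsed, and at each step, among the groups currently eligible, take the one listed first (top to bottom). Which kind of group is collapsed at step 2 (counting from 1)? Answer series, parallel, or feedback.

(1) cascade P1, P2
(2) series reduction of P3, P4, P5
(3) close the feedback loop around (P1*P2), (P3*P4*P5)
Step 2: series.

Final answer: series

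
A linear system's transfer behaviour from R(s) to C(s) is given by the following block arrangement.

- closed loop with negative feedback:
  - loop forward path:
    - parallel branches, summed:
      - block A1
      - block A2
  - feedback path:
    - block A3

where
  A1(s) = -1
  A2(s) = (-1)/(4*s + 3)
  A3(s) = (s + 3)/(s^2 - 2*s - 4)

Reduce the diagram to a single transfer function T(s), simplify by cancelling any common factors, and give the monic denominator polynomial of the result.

1. combine A1, A2 in parallel, giving (-4*s - 4)/(4*s + 3)
2. reduce the feedback loop with forward (A1+A2) and return A3, giving (-4*s^3 + 4*s^2 + 24*s + 16)/(4*s^3 - 9*s^2 - 38*s - 24)
The result of step 2 is T(s) in lowest terms. Its denominator has leading coefficient 4; dividing the denominator through by 4 makes it monic.

Hence the answer: s^3 - 9*s^2/4 - 19*s/2 - 6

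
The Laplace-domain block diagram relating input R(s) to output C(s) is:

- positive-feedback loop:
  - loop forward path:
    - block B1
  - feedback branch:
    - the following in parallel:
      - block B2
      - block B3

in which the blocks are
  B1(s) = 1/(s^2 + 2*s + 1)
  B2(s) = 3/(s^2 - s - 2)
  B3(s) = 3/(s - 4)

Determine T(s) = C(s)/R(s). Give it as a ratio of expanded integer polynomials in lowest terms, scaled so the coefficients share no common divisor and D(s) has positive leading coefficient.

The answer is (s^3 - 5*s^2 + 2*s + 8)/(s^5 - 3*s^4 - 7*s^3 + 4*s^2 + 18*s + 26).

Reasoning:
[1] add B2, B3 (parallel), giving (3*s^2 - 18)/(s^3 - 5*s^2 + 2*s + 8)
[2] collapse the loop (B1 forward, (B2+B3) return); the result is T(s) itself (integer coefficients, no common factor, positive leading denominator coefficient)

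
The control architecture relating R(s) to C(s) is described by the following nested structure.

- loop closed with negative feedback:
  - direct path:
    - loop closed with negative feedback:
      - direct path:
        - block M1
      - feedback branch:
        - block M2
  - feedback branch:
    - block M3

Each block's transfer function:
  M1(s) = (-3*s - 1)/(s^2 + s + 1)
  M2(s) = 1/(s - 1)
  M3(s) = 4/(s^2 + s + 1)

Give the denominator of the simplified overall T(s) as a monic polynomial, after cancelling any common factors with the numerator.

[1] close the feedback loop around M1, M2; result (-3*s^2 + 2*s + 1)/(s^3 - 3*s - 2)
[2] reduce the feedback loop with forward [M1/(1+M1*M2)] and return M3; result (-3*s^4 - s^3 + 3*s + 1)/(s^5 + s^4 - 2*s^3 - 17*s^2 + 3*s + 2)
No further cancellation is possible in the step-2 result, so that is T(s). Its denominator is already monic.

Hence the answer: s^5 + s^4 - 2*s^3 - 17*s^2 + 3*s + 2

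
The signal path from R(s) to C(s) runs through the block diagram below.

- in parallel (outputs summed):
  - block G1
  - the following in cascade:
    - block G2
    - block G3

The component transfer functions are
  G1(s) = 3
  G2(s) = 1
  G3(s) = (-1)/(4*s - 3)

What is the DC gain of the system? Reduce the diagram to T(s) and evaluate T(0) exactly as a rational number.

The answer is 10/3.

Reasoning:
Step 1: multiply G2, G3 (series) = (-1)/(4*s - 3)
Step 2: parallel reduction of G1, (G2*G3) = (12*s - 10)/(4*s - 3)
Evaluating the step-2 result (the overall T(s)) at s = 0 gives T(0) = -10/(-3) = 10/3.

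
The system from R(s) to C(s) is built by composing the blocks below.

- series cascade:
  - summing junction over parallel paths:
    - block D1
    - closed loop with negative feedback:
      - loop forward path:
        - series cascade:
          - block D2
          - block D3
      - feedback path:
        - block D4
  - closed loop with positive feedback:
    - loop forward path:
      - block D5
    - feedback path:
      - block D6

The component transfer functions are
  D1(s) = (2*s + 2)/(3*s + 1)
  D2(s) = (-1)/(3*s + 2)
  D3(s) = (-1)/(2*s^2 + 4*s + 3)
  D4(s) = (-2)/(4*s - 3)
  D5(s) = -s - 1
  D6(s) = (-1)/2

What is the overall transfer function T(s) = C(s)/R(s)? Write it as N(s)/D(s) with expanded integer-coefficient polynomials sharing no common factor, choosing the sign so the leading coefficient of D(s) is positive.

(1) multiply D2, D3 (series) = 1/(6*s^3 + 16*s^2 + 17*s + 6)
(2) collapse the loop ((D2*D3) forward, D4 return) = (4*s - 3)/(24*s^4 + 46*s^3 + 20*s^2 - 27*s - 20)
(3) combine D1, [(D2*D3)/(1+(D2*D3)*D4)] in parallel = (48*s^5 + 140*s^4 + 132*s^3 - 2*s^2 - 99*s - 43)/(72*s^5 + 162*s^4 + 106*s^3 - 61*s^2 - 87*s - 20)
(4) close the feedback loop around D5, D6 = (2*s + 2)/(s - 1)
(5) series reduction of (D1+[(D2*D3)/(1+(D2*D3)*D4)]), [D5/(1-D5*D6)]; the result is T(s) itself (integer coefficients, no common factor, positive leading denominator coefficient)

Final answer: (96*s^6 + 376*s^5 + 544*s^4 + 260*s^3 - 202*s^2 - 284*s - 86)/(72*s^6 + 90*s^5 - 56*s^4 - 167*s^3 - 26*s^2 + 67*s + 20)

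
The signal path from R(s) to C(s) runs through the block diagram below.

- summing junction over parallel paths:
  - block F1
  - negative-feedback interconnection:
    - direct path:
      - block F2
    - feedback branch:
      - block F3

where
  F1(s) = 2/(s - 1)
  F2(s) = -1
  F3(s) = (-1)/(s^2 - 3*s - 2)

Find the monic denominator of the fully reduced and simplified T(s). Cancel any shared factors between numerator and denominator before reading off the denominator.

Step 1 - feedback reduction of F2, F3 = (-s^2 + 3*s + 2)/(s^2 - 3*s - 1)
Step 2 - combine F1, [F2/(1+F2*F3)] in parallel = (-s^3 + 6*s^2 - 7*s - 4)/(s^3 - 4*s^2 + 2*s + 1)
That last expression is T(s), already simplified, and its denominator is already monic.

Therefore the answer is s^3 - 4*s^2 + 2*s + 1.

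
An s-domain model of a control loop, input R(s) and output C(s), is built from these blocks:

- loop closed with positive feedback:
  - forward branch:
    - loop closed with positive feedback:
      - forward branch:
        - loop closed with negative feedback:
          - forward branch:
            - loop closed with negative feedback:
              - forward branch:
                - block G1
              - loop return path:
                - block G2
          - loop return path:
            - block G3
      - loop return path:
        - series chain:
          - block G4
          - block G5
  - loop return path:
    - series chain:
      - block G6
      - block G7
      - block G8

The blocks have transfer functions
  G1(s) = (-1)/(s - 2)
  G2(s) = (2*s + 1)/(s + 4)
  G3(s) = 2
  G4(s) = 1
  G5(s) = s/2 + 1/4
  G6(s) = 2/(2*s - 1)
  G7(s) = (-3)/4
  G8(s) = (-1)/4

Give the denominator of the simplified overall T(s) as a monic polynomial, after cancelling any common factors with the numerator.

Step 1: close the feedback loop around G1, G2 gives (-s - 4)/(s^2 - 9)
Step 2: apply the feedback formula to [G1/(1+G1*G2)], G3 gives (-s - 4)/(s^2 - 2*s - 17)
Step 3: series reduction of G4, G5 gives s/2 + 1/4
Step 4: feedback reduction of [[G1/(1+G1*G2)]/(1+[G1/(1+G1*G2)]*G3)], (G4*G5) gives (-4*s - 16)/(6*s^2 + s - 64)
Step 5: reduce the series chain G6, G7, G8 gives 3/(16*s - 8)
Step 6: reduce the feedback loop with forward [[[G1/(1+G1*G2)]/(1+[G1/(1+G1*G2)]*G3)]/(1-[[G1/(1+G1*G2)]/(1+[G1/(1+G1*G2)]*G3)]*(G4*G5))] and return (G6*G7*G8) gives (-16*s^2 - 56*s + 32)/(24*s^3 - 8*s^2 - 255*s + 140)
Step 6 gives the fully reduced T(s), with no common factor left to cancel. The denominator's leading coefficient is 24, so divide each of its coefficients by 24 to get the monic form.

Hence the answer: s^3 - s^2/3 - 85*s/8 + 35/6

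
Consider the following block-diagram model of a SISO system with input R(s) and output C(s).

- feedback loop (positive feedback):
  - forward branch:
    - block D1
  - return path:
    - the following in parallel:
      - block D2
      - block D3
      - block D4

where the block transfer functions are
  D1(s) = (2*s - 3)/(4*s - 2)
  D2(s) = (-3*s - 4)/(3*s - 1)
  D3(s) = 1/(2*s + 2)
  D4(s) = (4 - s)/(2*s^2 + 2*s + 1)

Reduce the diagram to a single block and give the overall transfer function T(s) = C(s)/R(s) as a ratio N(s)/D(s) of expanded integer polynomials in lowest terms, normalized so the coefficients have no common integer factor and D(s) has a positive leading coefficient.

Reducing step by step:

1. reduce the parallel group D2, D3, D4 gives (-12*s^4 - 40*s^3 - 26*s^2 - 11*s - 17)/(12*s^4 + 20*s^3 + 10*s^2 - 2)
2. collapse the loop (D1 forward, (D2+D3+D4) return); the result is T(s) itself (integer coefficients, no common factor, positive leading denominator coefficient)

Answer: (24*s^5 + 4*s^4 - 40*s^3 - 30*s^2 - 4*s + 6)/(72*s^5 + 100*s^4 - 68*s^3 - 76*s^2 - 7*s - 47)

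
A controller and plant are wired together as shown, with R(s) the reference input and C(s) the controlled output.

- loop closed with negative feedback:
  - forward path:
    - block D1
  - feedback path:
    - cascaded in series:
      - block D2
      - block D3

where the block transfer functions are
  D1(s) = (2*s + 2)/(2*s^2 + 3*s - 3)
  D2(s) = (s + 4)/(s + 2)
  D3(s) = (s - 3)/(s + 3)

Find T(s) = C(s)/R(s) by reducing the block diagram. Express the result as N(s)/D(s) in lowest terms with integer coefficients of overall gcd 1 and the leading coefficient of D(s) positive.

Answer: (2*s^3 + 12*s^2 + 22*s + 12)/(2*s^4 + 15*s^3 + 28*s^2 - 19*s - 42)

Working:
Step 1. combine D2, D3 in series, giving (s^2 + s - 12)/(s^2 + 5*s + 6)
Step 2. collapse the loop (D1 forward, (D2*D3) return) - this is the overall T(s), already in the required normalized form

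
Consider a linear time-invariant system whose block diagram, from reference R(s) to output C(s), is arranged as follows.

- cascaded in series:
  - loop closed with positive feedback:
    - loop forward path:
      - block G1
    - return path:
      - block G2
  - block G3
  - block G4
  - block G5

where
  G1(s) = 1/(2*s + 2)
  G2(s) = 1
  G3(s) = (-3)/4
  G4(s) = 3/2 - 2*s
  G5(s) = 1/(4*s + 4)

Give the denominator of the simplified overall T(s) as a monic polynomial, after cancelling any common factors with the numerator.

The answer is s^2 + 3*s/2 + 1/2.

Reasoning:
Step 1: reduce the feedback loop with forward G1 and return G2 gives 1/(2*s + 1)
Step 2: cascade [G1/(1-G1*G2)], G3, G4, G5 gives (12*s - 9)/(64*s^2 + 96*s + 32)
T(s) is the step-2 result (common factors already cancelled). Leading coefficient of the denominator: 64. Divide through by 64 for the monic polynomial.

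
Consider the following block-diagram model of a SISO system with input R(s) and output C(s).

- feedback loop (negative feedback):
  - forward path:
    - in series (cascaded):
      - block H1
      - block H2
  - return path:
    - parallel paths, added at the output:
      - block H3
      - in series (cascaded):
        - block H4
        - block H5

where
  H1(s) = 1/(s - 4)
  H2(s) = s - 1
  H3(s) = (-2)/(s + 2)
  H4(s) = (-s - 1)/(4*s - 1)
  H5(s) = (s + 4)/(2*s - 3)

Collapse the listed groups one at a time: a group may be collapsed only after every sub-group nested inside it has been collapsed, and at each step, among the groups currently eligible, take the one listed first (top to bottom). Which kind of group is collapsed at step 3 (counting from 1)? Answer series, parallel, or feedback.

Answer: parallel

Working:
Step 1 - multiply H1, H2 (series)
Step 2 - combine H4, H5 in series
Step 3 - add H3, (H4*H5) (parallel)
Step 4 - apply the feedback formula to (H1*H2), (H3+(H4*H5))
At step 3 the group reduced is parallel.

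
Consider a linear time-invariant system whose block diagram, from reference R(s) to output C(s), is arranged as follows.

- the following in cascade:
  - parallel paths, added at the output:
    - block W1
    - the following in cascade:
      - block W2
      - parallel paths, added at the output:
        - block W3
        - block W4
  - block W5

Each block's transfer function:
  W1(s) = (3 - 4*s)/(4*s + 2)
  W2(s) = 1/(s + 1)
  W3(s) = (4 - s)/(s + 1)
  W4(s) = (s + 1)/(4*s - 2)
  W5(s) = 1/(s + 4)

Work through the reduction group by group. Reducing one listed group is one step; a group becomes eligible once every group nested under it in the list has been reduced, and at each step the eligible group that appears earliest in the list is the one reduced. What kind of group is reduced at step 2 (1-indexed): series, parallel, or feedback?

1. reduce the parallel group W3, W4
2. series reduction of W2, (W3+W4)
3. sum the parallel branches W1, (W2*(W3+W4))
4. combine (W1+(W2*(W3+W4))), W5 in series
Step 2 collapses a series group.

Hence the answer: series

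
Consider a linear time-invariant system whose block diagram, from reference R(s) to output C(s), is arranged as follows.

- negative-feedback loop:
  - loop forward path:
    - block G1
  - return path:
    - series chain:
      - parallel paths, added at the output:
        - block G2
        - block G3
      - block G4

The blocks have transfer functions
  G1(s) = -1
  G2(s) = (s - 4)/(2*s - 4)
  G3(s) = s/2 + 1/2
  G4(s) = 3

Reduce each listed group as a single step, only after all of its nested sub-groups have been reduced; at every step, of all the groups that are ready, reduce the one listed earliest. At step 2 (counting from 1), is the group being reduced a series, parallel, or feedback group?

The answer is series.

Reasoning:
[1] sum the parallel branches G2, G3
[2] reduce the series chain (G2+G3), G4
[3] feedback reduction of G1, ((G2+G3)*G4)
At step 2 the group reduced is series.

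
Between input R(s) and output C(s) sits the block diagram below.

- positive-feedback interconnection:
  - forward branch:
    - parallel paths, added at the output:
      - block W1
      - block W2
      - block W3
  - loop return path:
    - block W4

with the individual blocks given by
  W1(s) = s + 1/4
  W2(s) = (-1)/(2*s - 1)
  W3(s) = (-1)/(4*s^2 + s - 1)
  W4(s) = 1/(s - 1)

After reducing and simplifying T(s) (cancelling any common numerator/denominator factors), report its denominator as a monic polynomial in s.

First reduce the diagram to T(s).

Step 1 - parallel reduction of W1, W2, W3 -> (32*s^4 - 30*s^2 - 11*s + 9)/(32*s^3 - 8*s^2 - 12*s + 4)
Step 2 - reduce the feedback loop with forward (W1+W2+W3) and return W4 -> (-32*s^4 + 30*s^2 + 11*s - 9)/(40*s^2 + 14*s - 13)
The result of step 2 is T(s) in lowest terms. Its denominator has leading coefficient 40; dividing the denominator through by 40 makes it monic.

Answer: s^2 + 7*s/20 - 13/40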